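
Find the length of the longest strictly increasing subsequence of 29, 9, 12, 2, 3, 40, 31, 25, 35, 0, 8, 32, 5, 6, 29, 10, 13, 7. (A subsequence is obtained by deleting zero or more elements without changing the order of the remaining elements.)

One longest increasing subsequence is 2, 3, 5, 6, 10, 13 (positions 4,5,13,14,16,17), of length 6; no longer one exists.

6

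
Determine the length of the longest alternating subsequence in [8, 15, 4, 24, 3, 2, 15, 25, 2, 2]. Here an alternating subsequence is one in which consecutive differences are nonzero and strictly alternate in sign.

Track the best alternating length ending on an up-step vs a down-step at each position: up/down = 1/1, 2/1, 1/3, 4/1, 1/5, 1/5, 6/5, 6/1, 1/7, 1/7.
The maximum over both is 7; one such subsequence is 8, 15, 4, 24, 3, 15, 2.

7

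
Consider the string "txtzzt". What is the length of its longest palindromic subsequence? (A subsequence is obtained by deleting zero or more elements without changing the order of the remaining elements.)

Using dp[i][j] = 2 + dp[i+1][j−1] if the ends match, else max(dp[i+1][j], dp[i][j−1]):
dp[1][6] = 4. A witness is tzzt at positions 1,4,5,6.

4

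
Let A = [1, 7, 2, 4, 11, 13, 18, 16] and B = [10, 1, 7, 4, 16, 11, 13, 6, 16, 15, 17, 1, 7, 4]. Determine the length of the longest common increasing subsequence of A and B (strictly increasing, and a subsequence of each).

A longest common strictly increasing subsequence is 1, 7, 11, 13, 16 (length 5); it appears in order in both A and B, and no longer such subsequence exists.

5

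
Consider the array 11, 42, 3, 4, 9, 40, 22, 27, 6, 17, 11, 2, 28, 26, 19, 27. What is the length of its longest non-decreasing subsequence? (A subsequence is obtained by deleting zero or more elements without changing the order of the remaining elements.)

Let dp[i] be the longest non-decreasing subsequence ending at position i. Then dp = [1, 2, 1, 2, 3, 4, 4, 5, 3, 4, 4, 1, 6, 5, 5, 6].
The maximum is 6; one witness is 3, 4, 9, 22, 27, 28 at positions 3,4,5,7,8,13.

6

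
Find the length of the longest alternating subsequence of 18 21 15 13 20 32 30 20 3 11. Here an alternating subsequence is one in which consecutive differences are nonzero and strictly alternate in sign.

6

A longest alternating subsequence is 18, 21, 15, 20, 3, 11 (positions 1,2,3,5,9,10); its 5 consecutive differences strictly alternate in sign, and length 6 is optimal.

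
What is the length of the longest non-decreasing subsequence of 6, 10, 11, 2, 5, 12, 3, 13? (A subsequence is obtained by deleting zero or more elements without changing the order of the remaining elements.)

Let dp[i] be the longest non-decreasing subsequence ending at position i. Then dp = [1, 2, 3, 1, 2, 4, 2, 5].
The maximum is 5; one witness is 6, 10, 11, 12, 13 at positions 1,2,3,6,8.

5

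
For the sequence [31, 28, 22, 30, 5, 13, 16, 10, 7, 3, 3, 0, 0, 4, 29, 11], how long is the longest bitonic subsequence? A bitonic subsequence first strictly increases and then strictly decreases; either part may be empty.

8

Let inc[i] be the LIS ending at i and dec[i] the longest strictly decreasing subsequence starting at i. inc = [1, 1, 1, 2, 1, 2, 3, 2, 2, 1, 1, 1, 1, 2, 4, 3], dec = [8, 7, 6, 6, 3, 5, 5, 4, 3, 2, 2, 1, 1, 1, 2, 1].
max_i inc[i]+dec[i]−1 = 8, with one witness 31, 28, 22, 16, 10, 7, 3, 0.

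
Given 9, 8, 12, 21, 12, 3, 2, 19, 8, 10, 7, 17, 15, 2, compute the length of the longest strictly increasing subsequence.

4

One longest increasing subsequence is 3, 8, 10, 17 (positions 6,9,10,12), of length 4; no longer one exists.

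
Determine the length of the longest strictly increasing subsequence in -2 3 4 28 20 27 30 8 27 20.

6

One longest increasing subsequence is -2, 3, 4, 20, 27, 30 (positions 1,2,3,5,6,7), of length 6; no longer one exists.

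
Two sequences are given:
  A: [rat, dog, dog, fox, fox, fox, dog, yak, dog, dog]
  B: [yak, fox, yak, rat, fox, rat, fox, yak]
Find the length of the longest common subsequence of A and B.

4

A longest common subsequence is rat, fox, fox, yak (length 4); the LCS DP confirms no longer common subsequence exists.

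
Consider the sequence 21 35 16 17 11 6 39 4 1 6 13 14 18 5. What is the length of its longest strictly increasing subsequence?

Let dp[i] be the longest increasing subsequence ending at position i. Then dp = [1, 2, 1, 2, 1, 1, 3, 1, 1, 2, 3, 4, 5, 2].
The maximum is 5; one witness is 4, 6, 13, 14, 18 at positions 8,10,11,12,13.

5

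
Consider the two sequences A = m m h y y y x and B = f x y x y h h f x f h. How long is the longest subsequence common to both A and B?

Backtracking the LCS table gives one alignment: y (A4,B3) → y (A5,B5) → x (A7,B9).
So the longest common subsequence has length 3.

3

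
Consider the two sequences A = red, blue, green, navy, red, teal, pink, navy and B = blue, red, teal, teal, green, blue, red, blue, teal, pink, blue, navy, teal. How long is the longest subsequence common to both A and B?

A longest common subsequence is red, blue, red, teal, pink, navy (length 6); the LCS DP confirms no longer common subsequence exists.

6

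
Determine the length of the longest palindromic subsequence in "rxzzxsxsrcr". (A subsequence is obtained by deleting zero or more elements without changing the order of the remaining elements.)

Using dp[i][j] = 2 + dp[i+1][j−1] if the ends match, else max(dp[i+1][j], dp[i][j−1]):
dp[1][11] = 6. A witness is rxzzxr at positions 1,2,3,4,7,11.

6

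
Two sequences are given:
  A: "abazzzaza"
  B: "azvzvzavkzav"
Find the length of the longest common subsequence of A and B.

A longest common subsequence is azzzaza (length 7); the LCS DP confirms no longer common subsequence exists.

7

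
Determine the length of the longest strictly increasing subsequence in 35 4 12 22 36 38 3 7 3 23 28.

Let dp[i] be the longest increasing subsequence ending at position i. Then dp = [1, 1, 2, 3, 4, 5, 1, 2, 1, 4, 5].
The maximum is 5; one witness is 4, 12, 22, 36, 38 at positions 2,3,4,5,6.

5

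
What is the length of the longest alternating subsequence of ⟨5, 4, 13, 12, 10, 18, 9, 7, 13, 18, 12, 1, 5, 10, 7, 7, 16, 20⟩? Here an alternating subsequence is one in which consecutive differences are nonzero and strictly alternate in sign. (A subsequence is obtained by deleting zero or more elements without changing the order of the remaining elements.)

11

A longest alternating subsequence is 5, 4, 13, 12, 18, 9, 13, 1, 10, 7, 16 (positions 1,2,3,4,6,7,9,12,14,15,17); its 10 consecutive differences strictly alternate in sign, and length 11 is optimal.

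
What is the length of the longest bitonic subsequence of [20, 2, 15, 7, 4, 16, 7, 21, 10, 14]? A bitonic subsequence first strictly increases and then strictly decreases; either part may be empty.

Let inc[i] be the LIS ending at i and dec[i] the longest strictly decreasing subsequence starting at i. inc = [1, 1, 2, 2, 2, 3, 3, 4, 4, 5], dec = [4, 1, 3, 2, 1, 2, 1, 2, 1, 1].
max_i inc[i]+dec[i]−1 = 5, with one witness 2, 15, 16, 21, 14.

5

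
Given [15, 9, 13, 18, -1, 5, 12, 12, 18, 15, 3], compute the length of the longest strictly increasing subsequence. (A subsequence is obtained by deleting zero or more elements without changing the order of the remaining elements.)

Scanning left to right, the best length ending at each element is: 15→1, 9→1, 13→2, 18→3, -1→1, 5→2, 12→3, 12→3, 18→4, 15→4, 3→2.
So the longest increasing subsequence has length 4, e.g. -1, 5, 12, 18.

4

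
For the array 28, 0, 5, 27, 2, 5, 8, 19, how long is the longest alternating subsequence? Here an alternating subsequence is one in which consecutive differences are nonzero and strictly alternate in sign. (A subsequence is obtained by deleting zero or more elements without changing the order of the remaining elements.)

5

A longest alternating subsequence is 28, 0, 5, 2, 5 (positions 1,2,3,5,6); its 4 consecutive differences strictly alternate in sign, and length 5 is optimal.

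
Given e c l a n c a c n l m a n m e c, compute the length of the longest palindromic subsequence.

Using dp[i][j] = 2 + dp[i+1][j−1] if the ends match, else max(dp[i+1][j], dp[i][j−1]):
dp[1][16] = 9. A witness is cancacnac at positions 2,4,5,6,7,8,9,12,16.

9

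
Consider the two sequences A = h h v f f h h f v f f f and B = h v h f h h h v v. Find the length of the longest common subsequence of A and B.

6

A longest common subsequence is hhfhhv (length 6); the LCS DP confirms no longer common subsequence exists.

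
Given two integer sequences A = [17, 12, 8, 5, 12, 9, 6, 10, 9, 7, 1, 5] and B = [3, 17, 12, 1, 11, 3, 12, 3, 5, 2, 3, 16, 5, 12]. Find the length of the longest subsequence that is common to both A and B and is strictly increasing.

2

For each value that appears in both, track the longest common increasing run ending there.
The best achievable length is 2; one witness is 1, 5 (A-positions 11,12, B-positions 4,9).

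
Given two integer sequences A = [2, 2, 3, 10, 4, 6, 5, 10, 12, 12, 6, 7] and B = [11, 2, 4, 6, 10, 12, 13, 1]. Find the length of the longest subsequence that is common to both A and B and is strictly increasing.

A longest common strictly increasing subsequence is 2, 4, 6, 10, 12 (length 5); it appears in order in both A and B, and no longer such subsequence exists.

5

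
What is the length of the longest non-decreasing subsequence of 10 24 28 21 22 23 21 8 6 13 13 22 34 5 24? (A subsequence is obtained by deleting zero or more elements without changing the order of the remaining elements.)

One longest non-decreasing subsequence is 10, 21, 22, 23, 34 (positions 1,4,5,6,13), of length 5; no longer one exists.

5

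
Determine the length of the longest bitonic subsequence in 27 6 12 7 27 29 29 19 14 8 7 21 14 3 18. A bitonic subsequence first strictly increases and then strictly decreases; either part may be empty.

Let inc[i] be the LIS ending at i and dec[i] the longest strictly decreasing subsequence starting at i. inc = [1, 1, 2, 2, 3, 4, 4, 3, 3, 3, 2, 4, 4, 1, 5], dec = [6, 2, 4, 2, 6, 6, 6, 5, 4, 3, 2, 3, 2, 1, 1].
max_i inc[i]+dec[i]−1 = 9, with one witness 6, 12, 27, 29, 19, 14, 8, 7, 3.

9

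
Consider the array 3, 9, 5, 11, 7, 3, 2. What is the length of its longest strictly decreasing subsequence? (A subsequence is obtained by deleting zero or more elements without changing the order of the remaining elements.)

Let dp[i] be the longest decreasing subsequence ending at position i. Then dp = [1, 1, 2, 1, 2, 3, 4].
The maximum is 4; one witness is 9, 5, 3, 2 at positions 2,3,6,7.

4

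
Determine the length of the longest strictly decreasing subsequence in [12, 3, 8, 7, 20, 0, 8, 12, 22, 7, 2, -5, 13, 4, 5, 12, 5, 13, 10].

5

One longest decreasing subsequence is 12, 8, 7, 0, -5 (positions 1,3,4,6,12), of length 5; no longer one exists.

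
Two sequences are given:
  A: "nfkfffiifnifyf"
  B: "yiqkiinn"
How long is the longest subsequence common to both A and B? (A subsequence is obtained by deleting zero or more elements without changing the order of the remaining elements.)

4

Backtracking the LCS table gives one alignment: k (A3,B4) → i (A7,B5) → i (A8,B6) → n (A10,B8).
So the longest common subsequence has length 4.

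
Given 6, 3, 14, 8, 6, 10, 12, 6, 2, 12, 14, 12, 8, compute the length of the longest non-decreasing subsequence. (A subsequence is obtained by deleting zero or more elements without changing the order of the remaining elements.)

6

Let dp[i] be the longest non-decreasing subsequence ending at position i. Then dp = [1, 1, 2, 2, 2, 3, 4, 3, 1, 5, 6, 6, 4].
The maximum is 6; one witness is 6, 8, 10, 12, 12, 14 at positions 1,4,6,7,10,11.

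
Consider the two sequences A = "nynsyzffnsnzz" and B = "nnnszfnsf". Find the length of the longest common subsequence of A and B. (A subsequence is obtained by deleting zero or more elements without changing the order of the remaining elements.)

7

A longest common subsequence is nnszfns (length 7); the LCS DP confirms no longer common subsequence exists.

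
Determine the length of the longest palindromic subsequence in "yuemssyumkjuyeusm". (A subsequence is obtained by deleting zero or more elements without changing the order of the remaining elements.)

9

Using dp[i][j] = 2 + dp[i+1][j−1] if the ends match, else max(dp[i+1][j], dp[i][j−1]):
dp[1][17] = 9. A witness is msyujuysm at positions 4,5,7,8,11,12,13,16,17.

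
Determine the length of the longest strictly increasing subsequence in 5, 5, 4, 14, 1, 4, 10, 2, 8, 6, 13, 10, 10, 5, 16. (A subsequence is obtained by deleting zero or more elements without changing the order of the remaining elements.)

Let dp[i] be the longest increasing subsequence ending at position i. Then dp = [1, 1, 1, 2, 1, 2, 3, 2, 3, 3, 4, 4, 4, 3, 5].
The maximum is 5; one witness is 1, 4, 10, 13, 16 at positions 5,6,7,11,15.

5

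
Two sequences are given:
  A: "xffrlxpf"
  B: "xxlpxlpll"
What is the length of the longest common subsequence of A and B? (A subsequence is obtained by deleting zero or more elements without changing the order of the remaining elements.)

A longest common subsequence is xlxp (length 4); the LCS DP confirms no longer common subsequence exists.

4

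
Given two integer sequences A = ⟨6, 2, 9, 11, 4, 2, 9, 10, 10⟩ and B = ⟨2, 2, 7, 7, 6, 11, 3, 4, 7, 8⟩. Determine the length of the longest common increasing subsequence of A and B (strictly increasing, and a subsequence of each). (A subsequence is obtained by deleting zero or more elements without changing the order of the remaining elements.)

A longest common strictly increasing subsequence is 2, 11 (length 2); it appears in order in both A and B, and no longer such subsequence exists.

2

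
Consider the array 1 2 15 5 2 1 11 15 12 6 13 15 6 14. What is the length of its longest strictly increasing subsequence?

One longest increasing subsequence is 1, 2, 5, 11, 12, 13, 15 (positions 1,2,4,7,9,11,12), of length 7; no longer one exists.

7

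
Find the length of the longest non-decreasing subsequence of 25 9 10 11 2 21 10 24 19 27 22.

One longest non-decreasing subsequence is 9, 10, 11, 21, 24, 27 (positions 2,3,4,6,8,10), of length 6; no longer one exists.

6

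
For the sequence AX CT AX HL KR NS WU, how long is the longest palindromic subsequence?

3

One longest palindromic subsequence is AX CT AX (positions 1,2,3); it reads the same forward and backward, and the interval DP gives dp[1][7] = 3.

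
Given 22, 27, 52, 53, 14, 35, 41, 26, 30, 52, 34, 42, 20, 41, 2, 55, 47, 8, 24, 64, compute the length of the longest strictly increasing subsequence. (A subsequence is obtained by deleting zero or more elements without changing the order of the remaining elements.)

One longest increasing subsequence is 22, 27, 35, 41, 52, 55, 64 (positions 1,2,6,7,10,16,20), of length 7; no longer one exists.

7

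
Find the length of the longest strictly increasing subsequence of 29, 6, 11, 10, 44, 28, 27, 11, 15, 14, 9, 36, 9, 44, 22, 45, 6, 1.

7

Scanning left to right, the best length ending at each element is: 29→1, 6→1, 11→2, 10→2, 44→3, 28→3, 27→3, 11→3, 15→4, 14→4, 9→2, 36→5, 9→2, 44→6, 22→5, 45→7, 6→1, 1→1.
So the longest increasing subsequence has length 7, e.g. 6, 10, 11, 15, 36, 44, 45.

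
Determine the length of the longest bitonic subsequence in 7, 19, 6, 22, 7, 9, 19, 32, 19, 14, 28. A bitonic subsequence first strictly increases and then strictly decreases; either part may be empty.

7

Let inc[i] be the LIS ending at i and dec[i] the longest strictly decreasing subsequence starting at i. inc = [1, 2, 1, 3, 2, 3, 4, 5, 4, 4, 5], dec = [2, 2, 1, 3, 1, 1, 2, 3, 2, 1, 1].
max_i inc[i]+dec[i]−1 = 7, with one witness 6, 7, 9, 19, 32, 19, 14.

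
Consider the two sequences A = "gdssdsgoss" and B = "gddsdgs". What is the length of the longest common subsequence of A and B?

6

A longest common subsequence is gdsdgs (length 6); the LCS DP confirms no longer common subsequence exists.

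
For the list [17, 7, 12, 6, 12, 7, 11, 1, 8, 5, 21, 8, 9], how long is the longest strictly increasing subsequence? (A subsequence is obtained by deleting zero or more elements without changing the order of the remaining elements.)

4

One longest increasing subsequence is 6, 7, 11, 21 (positions 4,6,7,11), of length 4; no longer one exists.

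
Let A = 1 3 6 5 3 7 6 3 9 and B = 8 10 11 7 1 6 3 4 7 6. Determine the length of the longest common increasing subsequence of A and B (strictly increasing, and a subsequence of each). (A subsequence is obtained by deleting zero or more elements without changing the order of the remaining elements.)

For each value that appears in both, track the longest common increasing run ending there.
The best achievable length is 3; one witness is 1, 6, 7 (A-positions 1,3,6, B-positions 5,6,9).

3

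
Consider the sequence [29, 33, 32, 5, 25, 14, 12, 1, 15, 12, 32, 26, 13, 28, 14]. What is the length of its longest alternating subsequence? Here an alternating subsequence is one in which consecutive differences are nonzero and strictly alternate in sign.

11

A longest alternating subsequence is 29, 33, 5, 25, 14, 15, 12, 32, 26, 28, 14 (positions 1,2,4,5,6,9,10,11,12,14,15); its 10 consecutive differences strictly alternate in sign, and length 11 is optimal.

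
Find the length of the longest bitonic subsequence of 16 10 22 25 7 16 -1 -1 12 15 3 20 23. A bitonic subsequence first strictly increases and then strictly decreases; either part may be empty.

6

One longest bitonic subsequence is 16, 22, 25, 16, 15, 3 (positions 1,3,4,6,10,11): it rises to 25 then falls. Length 6 is optimal.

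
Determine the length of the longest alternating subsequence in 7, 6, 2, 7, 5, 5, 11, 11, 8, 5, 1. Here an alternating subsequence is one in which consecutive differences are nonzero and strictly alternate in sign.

A longest alternating subsequence is 7, 6, 7, 5, 11, 8 (positions 1,2,4,5,7,9); its 5 consecutive differences strictly alternate in sign, and length 6 is optimal.

6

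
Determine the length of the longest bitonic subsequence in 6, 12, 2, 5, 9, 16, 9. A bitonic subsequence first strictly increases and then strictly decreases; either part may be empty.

Let inc[i] be the LIS ending at i and dec[i] the longest strictly decreasing subsequence starting at i. inc = [1, 2, 1, 2, 3, 4, 3], dec = [2, 2, 1, 1, 1, 2, 1].
max_i inc[i]+dec[i]−1 = 5, with one witness 2, 5, 9, 16, 9.

5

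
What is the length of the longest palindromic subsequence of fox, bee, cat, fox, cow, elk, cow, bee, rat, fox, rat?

7

One longest palindromic subsequence is fox bee cow elk cow bee fox (positions 1,2,5,6,7,8,10); it reads the same forward and backward, and the interval DP gives dp[1][11] = 7.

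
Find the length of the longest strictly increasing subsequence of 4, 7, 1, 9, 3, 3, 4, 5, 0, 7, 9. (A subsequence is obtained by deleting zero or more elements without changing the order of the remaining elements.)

6

One longest increasing subsequence is 1, 3, 4, 5, 7, 9 (positions 3,5,7,8,10,11), of length 6; no longer one exists.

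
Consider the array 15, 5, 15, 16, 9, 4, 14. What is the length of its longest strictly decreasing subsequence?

3

Let dp[i] be the longest decreasing subsequence ending at position i. Then dp = [1, 2, 1, 1, 2, 3, 2].
The maximum is 3; one witness is 15, 5, 4 at positions 1,2,6.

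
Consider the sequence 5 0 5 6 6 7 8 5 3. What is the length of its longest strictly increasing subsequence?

One longest increasing subsequence is 0, 5, 6, 7, 8 (positions 2,3,4,6,7), of length 5; no longer one exists.

5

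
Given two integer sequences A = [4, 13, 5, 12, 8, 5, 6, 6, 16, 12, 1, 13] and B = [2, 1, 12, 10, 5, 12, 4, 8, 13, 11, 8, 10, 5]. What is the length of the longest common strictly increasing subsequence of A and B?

For each value that appears in both, track the longest common increasing run ending there.
The best achievable length is 3; one witness is 5, 12, 13 (A-positions 3,4,12, B-positions 5,6,9).

3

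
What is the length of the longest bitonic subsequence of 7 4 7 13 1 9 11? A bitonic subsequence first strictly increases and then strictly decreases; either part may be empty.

One longest bitonic subsequence is 4, 7, 13, 11 (positions 2,3,4,7): it rises to 13 then falls. Length 4 is optimal.

4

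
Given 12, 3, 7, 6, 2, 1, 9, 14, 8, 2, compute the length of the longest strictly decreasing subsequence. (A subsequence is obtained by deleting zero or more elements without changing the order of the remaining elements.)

Let dp[i] be the longest decreasing subsequence ending at position i. Then dp = [1, 2, 2, 3, 4, 5, 2, 1, 3, 4].
The maximum is 5; one witness is 12, 7, 6, 2, 1 at positions 1,3,4,5,6.

5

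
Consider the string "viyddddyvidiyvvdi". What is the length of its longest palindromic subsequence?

10

Using dp[i][j] = 2 + dp[i+1][j−1] if the ends match, else max(dp[i+1][j], dp[i][j−1]):
dp[1][17] = 10. A witness is viyddddyiv at positions 1,2,3,4,5,6,7,8,12,15.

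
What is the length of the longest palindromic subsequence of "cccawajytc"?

One longest palindromic subsequence is cawac (positions 1,4,5,6,10); it reads the same forward and backward, and the interval DP gives dp[1][10] = 5.

5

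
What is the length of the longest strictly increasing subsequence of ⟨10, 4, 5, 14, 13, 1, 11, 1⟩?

3

One longest increasing subsequence is 4, 5, 14 (positions 2,3,4), of length 3; no longer one exists.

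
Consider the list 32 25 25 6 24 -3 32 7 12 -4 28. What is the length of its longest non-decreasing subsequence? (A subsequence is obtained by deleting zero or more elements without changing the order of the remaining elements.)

Let dp[i] be the longest non-decreasing subsequence ending at position i. Then dp = [1, 1, 2, 1, 2, 1, 3, 2, 3, 1, 4].
The maximum is 4; one witness is 6, 7, 12, 28 at positions 4,8,9,11.

4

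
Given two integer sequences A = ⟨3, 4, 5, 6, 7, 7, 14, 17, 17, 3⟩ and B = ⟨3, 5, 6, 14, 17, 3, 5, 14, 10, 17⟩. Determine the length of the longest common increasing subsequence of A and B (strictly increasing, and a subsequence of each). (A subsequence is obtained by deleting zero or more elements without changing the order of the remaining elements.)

5

For each value that appears in both, track the longest common increasing run ending there.
The best achievable length is 5; one witness is 3, 5, 6, 14, 17 (A-positions 1,3,4,7,8, B-positions 1,2,3,4,5).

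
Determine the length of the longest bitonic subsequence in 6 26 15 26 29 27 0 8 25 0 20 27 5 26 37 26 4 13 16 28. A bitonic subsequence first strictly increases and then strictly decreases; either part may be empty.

Let inc[i] be the LIS ending at i and dec[i] the longest strictly decreasing subsequence starting at i. inc = [1, 2, 2, 3, 4, 4, 1, 2, 3, 1, 3, 4, 2, 4, 5, 4, 2, 3, 4, 5], dec = [3, 5, 4, 5, 6, 5, 1, 3, 4, 1, 3, 3, 2, 2, 3, 2, 1, 1, 1, 1].
max_i inc[i]+dec[i]−1 = 9, with one witness 6, 15, 26, 29, 27, 25, 20, 5, 4.

9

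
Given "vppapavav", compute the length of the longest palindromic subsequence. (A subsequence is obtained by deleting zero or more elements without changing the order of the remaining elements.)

5

Using dp[i][j] = 2 + dp[i+1][j−1] if the ends match, else max(dp[i+1][j], dp[i][j−1]):
dp[1][9] = 5. A witness is vavav at positions 1,4,7,8,9.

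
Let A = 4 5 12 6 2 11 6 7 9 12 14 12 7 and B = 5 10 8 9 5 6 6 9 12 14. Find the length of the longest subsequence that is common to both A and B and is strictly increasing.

5

A longest common strictly increasing subsequence is 5, 6, 9, 12, 14 (length 5); it appears in order in both A and B, and no longer such subsequence exists.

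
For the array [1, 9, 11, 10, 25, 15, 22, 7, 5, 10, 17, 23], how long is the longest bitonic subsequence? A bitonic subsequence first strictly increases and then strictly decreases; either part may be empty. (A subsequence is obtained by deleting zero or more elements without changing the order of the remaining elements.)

7

Let inc[i] be the LIS ending at i and dec[i] the longest strictly decreasing subsequence starting at i. inc = [1, 2, 3, 3, 4, 4, 5, 2, 2, 3, 5, 6], dec = [1, 3, 4, 3, 4, 3, 3, 2, 1, 1, 1, 1].
max_i inc[i]+dec[i]−1 = 7, with one witness 1, 9, 11, 25, 22, 7, 5.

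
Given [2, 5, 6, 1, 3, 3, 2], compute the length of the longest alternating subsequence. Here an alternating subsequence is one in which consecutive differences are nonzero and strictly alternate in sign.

5

Track the best alternating length ending on an up-step vs a down-step at each position: up/down = 1/1, 2/1, 2/1, 1/3, 4/3, 4/3, 4/5.
The maximum over both is 5; one such subsequence is 2, 5, 1, 3, 2.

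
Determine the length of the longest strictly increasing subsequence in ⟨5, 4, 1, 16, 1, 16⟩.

2

Let dp[i] be the longest increasing subsequence ending at position i. Then dp = [1, 1, 1, 2, 1, 2].
The maximum is 2; one witness is 5, 16 at positions 1,4.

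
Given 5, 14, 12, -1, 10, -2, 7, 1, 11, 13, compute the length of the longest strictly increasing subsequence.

Scanning left to right, the best length ending at each element is: 5→1, 14→2, 12→2, -1→1, 10→2, -2→1, 7→2, 1→2, 11→3, 13→4.
So the longest increasing subsequence has length 4, e.g. 5, 10, 11, 13.

4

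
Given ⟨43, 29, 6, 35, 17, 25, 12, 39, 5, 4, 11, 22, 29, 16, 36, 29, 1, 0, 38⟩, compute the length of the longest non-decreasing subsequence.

6

Scanning left to right, the best length ending at each element is: 43→1, 29→1, 6→1, 35→2, 17→2, 25→3, 12→2, 39→4, 5→1, 4→1, 11→2, 22→3, 29→4, 16→3, 36→5, 29→5, 1→1, 0→1, 38→6.
So the longest non-decreasing subsequence has length 6, e.g. 6, 17, 25, 29, 36, 38.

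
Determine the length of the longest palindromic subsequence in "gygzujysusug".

7

One longest palindromic subsequence is gususug (positions 1,5,8,9,10,11,12); it reads the same forward and backward, and the interval DP gives dp[1][12] = 7.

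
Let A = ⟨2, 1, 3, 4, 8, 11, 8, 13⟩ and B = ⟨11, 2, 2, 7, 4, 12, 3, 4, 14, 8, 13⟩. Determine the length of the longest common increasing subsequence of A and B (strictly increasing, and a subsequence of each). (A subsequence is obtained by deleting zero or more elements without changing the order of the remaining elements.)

For each value that appears in both, track the longest common increasing run ending there.
The best achievable length is 5; one witness is 2, 3, 4, 8, 13 (A-positions 1,3,4,5,8, B-positions 2,7,8,10,11).

5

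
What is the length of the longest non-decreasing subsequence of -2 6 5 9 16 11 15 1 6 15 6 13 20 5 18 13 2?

Let dp[i] be the longest non-decreasing subsequence ending at position i. Then dp = [1, 2, 2, 3, 4, 4, 5, 2, 3, 6, 4, 5, 7, 3, 7, 6, 3].
The maximum is 7; one witness is -2, 6, 9, 11, 15, 15, 20 at positions 1,2,4,6,7,10,13.

7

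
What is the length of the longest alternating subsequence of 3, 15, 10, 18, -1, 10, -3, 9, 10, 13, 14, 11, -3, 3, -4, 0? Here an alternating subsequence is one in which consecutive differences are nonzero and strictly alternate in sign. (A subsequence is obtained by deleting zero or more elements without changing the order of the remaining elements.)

12

Track the best alternating length ending on an up-step vs a down-step at each position: up/down = 1/1, 2/1, 2/3, 4/1, 1/5, 6/5, 1/7, 8/7, 8/5, 8/5, 8/5, 8/9, 1/9, 10/9, 1/11, 12/11.
The maximum over both is 12; one such subsequence is 3, 15, 10, 18, -1, 10, -3, 9, -3, 3, -4, 0.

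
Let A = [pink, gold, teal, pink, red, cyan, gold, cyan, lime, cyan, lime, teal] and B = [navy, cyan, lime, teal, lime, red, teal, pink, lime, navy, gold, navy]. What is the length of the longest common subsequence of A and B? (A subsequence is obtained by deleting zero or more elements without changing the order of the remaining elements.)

Backtracking the LCS table gives one alignment: cyan (A8,B2) → lime (A9,B3) → lime (A11,B5) → teal (A12,B7).
So the longest common subsequence has length 4.

4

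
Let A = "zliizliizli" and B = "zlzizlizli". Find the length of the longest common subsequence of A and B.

9

Backtracking the LCS table gives one alignment: z (A1,B1) → l (A2,B2) → i (A4,B4) → z (A5,B5) → l (A6,B6) → i (A8,B7) → z (A9,B8) → l (A10,B9) → i (A11,B10).
So the longest common subsequence has length 9.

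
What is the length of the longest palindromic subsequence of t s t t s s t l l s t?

One longest palindromic subsequence is tstsstst (positions 1,2,4,5,6,7,10,11); it reads the same forward and backward, and the interval DP gives dp[1][11] = 8.

8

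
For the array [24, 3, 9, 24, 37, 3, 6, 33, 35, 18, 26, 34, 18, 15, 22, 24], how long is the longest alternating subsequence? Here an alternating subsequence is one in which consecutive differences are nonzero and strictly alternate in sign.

9

Track the best alternating length ending on an up-step vs a down-step at each position: up/down = 1/1, 1/2, 3/2, 3/1, 3/1, 1/4, 5/4, 5/4, 5/4, 5/6, 7/6, 7/6, 5/8, 5/8, 9/8, 9/8.
The maximum over both is 9; one such subsequence is 24, 3, 9, 3, 33, 18, 26, 18, 22.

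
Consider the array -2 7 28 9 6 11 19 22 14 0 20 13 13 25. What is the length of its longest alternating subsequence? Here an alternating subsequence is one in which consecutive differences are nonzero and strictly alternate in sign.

8

Track the best alternating length ending on an up-step vs a down-step at each position: up/down = 1/1, 2/1, 2/1, 2/3, 2/3, 4/3, 4/3, 4/3, 4/5, 2/5, 6/5, 6/7, 6/7, 8/3.
The maximum over both is 8; one such subsequence is -2, 28, 9, 19, 14, 20, 13, 25.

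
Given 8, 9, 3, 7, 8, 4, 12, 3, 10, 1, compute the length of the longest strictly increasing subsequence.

One longest increasing subsequence is 3, 7, 8, 12 (positions 3,4,5,7), of length 4; no longer one exists.

4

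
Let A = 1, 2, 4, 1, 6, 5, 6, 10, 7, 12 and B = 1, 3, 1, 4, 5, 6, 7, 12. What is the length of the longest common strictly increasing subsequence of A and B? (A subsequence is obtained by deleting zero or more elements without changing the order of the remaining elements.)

A longest common strictly increasing subsequence is 1, 4, 5, 6, 7, 12 (length 6); it appears in order in both A and B, and no longer such subsequence exists.

6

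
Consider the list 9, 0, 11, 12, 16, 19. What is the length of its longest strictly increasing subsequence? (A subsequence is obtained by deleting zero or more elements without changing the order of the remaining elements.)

5

Scanning left to right, the best length ending at each element is: 9→1, 0→1, 11→2, 12→3, 16→4, 19→5.
So the longest increasing subsequence has length 5, e.g. 9, 11, 12, 16, 19.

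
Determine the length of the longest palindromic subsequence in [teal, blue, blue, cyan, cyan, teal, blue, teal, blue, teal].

Using dp[i][j] = 2 + dp[i+1][j−1] if the ends match, else max(dp[i+1][j], dp[i][j−1]):
dp[1][10] = 8. A witness is teal blue blue cyan cyan blue blue teal at positions 1,2,3,4,5,7,9,10.

8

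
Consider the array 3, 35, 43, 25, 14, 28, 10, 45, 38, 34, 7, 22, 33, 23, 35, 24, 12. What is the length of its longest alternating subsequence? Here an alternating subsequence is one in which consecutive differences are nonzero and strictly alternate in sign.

11

A longest alternating subsequence is 3, 35, 25, 28, 10, 45, 7, 33, 23, 35, 24 (positions 1,2,4,6,7,8,11,13,14,15,16); its 10 consecutive differences strictly alternate in sign, and length 11 is optimal.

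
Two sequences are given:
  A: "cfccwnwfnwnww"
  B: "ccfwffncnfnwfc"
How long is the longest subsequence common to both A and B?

7

A longest common subsequence is cfcnfnw (length 7); the LCS DP confirms no longer common subsequence exists.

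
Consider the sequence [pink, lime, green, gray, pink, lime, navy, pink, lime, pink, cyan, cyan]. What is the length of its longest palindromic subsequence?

7

Using dp[i][j] = 2 + dp[i+1][j−1] if the ends match, else max(dp[i+1][j], dp[i][j−1]):
dp[1][12] = 7. A witness is pink lime pink navy pink lime pink at positions 1,2,5,7,8,9,10.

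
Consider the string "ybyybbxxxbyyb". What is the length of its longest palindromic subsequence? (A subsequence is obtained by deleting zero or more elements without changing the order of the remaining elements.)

11

One longest palindromic subsequence is byybxxxbyyb (positions 2,3,4,5,7,8,9,10,11,12,13); it reads the same forward and backward, and the interval DP gives dp[1][13] = 11.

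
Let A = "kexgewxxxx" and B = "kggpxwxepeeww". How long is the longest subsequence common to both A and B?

A longest common subsequence is keew (length 4); the LCS DP confirms no longer common subsequence exists.

4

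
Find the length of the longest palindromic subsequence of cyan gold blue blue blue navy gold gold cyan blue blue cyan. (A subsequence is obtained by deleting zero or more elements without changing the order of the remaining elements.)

Using dp[i][j] = 2 + dp[i+1][j−1] if the ends match, else max(dp[i+1][j], dp[i][j−1]):
dp[1][12] = 8. A witness is cyan blue blue gold gold blue blue cyan at positions 1,3,4,7,8,10,11,12.

8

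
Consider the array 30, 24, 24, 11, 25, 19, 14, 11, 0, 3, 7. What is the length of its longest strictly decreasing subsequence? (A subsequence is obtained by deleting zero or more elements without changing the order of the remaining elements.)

Let dp[i] be the longest decreasing subsequence ending at position i. Then dp = [1, 2, 2, 3, 2, 3, 4, 5, 6, 6, 6].
The maximum is 6; one witness is 30, 24, 19, 14, 11, 0 at positions 1,2,6,7,8,9.

6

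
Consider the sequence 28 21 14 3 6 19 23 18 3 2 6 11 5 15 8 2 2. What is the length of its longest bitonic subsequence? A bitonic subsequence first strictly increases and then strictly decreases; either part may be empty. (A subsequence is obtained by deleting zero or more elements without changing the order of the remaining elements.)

Let inc[i] be the LIS ending at i and dec[i] the longest strictly decreasing subsequence starting at i. inc = [1, 1, 1, 1, 2, 3, 4, 3, 1, 1, 2, 3, 2, 4, 3, 1, 1], dec = [7, 6, 4, 2, 3, 5, 5, 4, 2, 1, 3, 3, 2, 3, 2, 1, 1].
max_i inc[i]+dec[i]−1 = 8, with one witness 3, 6, 19, 23, 18, 15, 8, 2.

8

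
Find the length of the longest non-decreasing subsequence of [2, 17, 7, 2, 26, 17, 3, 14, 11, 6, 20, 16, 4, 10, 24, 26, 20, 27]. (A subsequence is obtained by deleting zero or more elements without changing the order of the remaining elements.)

8

Let dp[i] be the longest non-decreasing subsequence ending at position i. Then dp = [1, 2, 2, 2, 3, 3, 3, 4, 4, 4, 5, 5, 4, 5, 6, 7, 6, 8].
The maximum is 8; one witness is 2, 2, 3, 14, 20, 24, 26, 27 at positions 1,4,7,8,11,15,16,18.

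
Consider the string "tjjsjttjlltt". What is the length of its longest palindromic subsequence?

7

One longest palindromic subsequence is tjjsjjt (positions 1,2,3,4,5,8,12); it reads the same forward and backward, and the interval DP gives dp[1][12] = 7.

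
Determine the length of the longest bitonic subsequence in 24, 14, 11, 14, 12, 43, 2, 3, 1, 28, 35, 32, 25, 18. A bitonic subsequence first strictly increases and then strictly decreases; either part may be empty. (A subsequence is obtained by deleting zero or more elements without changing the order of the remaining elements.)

One longest bitonic subsequence is 11, 14, 43, 35, 32, 25, 18 (positions 3,4,6,11,12,13,14): it rises to 43 then falls. Length 7 is optimal.

7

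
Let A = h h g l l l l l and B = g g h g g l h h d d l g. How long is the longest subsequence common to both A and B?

4

Backtracking the LCS table gives one alignment: h (A1,B3) → g (A3,B5) → l (A4,B6) → l (A5,B11).
So the longest common subsequence has length 4.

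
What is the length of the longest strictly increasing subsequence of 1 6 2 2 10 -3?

Scanning left to right, the best length ending at each element is: 1→1, 6→2, 2→2, 2→2, 10→3, -3→1.
So the longest increasing subsequence has length 3, e.g. 1, 6, 10.

3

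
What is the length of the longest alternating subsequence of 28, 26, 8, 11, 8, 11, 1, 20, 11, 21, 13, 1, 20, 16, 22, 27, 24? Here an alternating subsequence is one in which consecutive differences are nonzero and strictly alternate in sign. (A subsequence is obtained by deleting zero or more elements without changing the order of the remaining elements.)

14

Track the best alternating length ending on an up-step vs a down-step at each position: up/down = 1/1, 1/2, 1/2, 3/2, 1/4, 5/2, 1/6, 7/2, 7/8, 9/2, 9/10, 1/10, 11/10, 11/12, 13/2, 13/2, 13/14.
The maximum over both is 14; one such subsequence is 28, 8, 11, 8, 11, 1, 20, 11, 21, 13, 20, 16, 27, 24.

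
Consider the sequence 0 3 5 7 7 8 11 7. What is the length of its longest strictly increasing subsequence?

6

Scanning left to right, the best length ending at each element is: 0→1, 3→2, 5→3, 7→4, 7→4, 8→5, 11→6, 7→4.
So the longest increasing subsequence has length 6, e.g. 0, 3, 5, 7, 8, 11.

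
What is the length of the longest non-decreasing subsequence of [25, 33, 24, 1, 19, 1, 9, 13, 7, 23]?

Let dp[i] be the longest non-decreasing subsequence ending at position i. Then dp = [1, 2, 1, 1, 2, 2, 3, 4, 3, 5].
The maximum is 5; one witness is 1, 1, 9, 13, 23 at positions 4,6,7,8,10.

5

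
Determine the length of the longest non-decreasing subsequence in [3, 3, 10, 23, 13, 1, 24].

5

Scanning left to right, the best length ending at each element is: 3→1, 3→2, 10→3, 23→4, 13→4, 1→1, 24→5.
So the longest non-decreasing subsequence has length 5, e.g. 3, 3, 10, 23, 24.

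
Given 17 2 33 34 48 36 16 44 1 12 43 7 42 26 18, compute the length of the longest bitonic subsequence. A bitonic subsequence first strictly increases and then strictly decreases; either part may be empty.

9

Let inc[i] be the LIS ending at i and dec[i] the longest strictly decreasing subsequence starting at i. inc = [1, 1, 2, 3, 4, 4, 2, 5, 1, 2, 5, 2, 5, 3, 3], dec = [4, 2, 4, 4, 6, 4, 3, 5, 1, 2, 4, 1, 3, 2, 1].
max_i inc[i]+dec[i]−1 = 9, with one witness 17, 33, 34, 48, 44, 43, 42, 26, 18.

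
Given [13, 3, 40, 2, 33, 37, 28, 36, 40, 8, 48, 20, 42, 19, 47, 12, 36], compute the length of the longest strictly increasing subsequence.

One longest increasing subsequence is 13, 33, 37, 40, 42, 47 (positions 1,5,6,9,13,15), of length 6; no longer one exists.

6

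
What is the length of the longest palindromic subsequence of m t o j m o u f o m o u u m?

One longest palindromic subsequence is momofomom (positions 1,3,5,6,8,9,10,11,14); it reads the same forward and backward, and the interval DP gives dp[1][14] = 9.

9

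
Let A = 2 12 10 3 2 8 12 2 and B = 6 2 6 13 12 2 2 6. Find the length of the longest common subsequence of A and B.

4

Backtracking the LCS table gives one alignment: 2 (A1,B2) → 12 (A2,B5) → 2 (A5,B6) → 2 (A8,B7).
So the longest common subsequence has length 4.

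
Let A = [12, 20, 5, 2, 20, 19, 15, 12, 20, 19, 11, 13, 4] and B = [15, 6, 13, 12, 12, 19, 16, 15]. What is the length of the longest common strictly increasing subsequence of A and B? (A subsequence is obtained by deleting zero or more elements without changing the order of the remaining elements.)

A longest common strictly increasing subsequence is 12, 19 (length 2); it appears in order in both A and B, and no longer such subsequence exists.

2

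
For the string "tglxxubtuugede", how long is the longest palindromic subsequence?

One longest palindromic subsequence is guuug (positions 2,6,9,10,11); it reads the same forward and backward, and the interval DP gives dp[1][14] = 5.

5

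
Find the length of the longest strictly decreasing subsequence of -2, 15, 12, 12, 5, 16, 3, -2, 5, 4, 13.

Let dp[i] be the longest decreasing subsequence ending at position i. Then dp = [1, 1, 2, 2, 3, 1, 4, 5, 3, 4, 2].
The maximum is 5; one witness is 15, 12, 5, 3, -2 at positions 2,3,5,7,8.

5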